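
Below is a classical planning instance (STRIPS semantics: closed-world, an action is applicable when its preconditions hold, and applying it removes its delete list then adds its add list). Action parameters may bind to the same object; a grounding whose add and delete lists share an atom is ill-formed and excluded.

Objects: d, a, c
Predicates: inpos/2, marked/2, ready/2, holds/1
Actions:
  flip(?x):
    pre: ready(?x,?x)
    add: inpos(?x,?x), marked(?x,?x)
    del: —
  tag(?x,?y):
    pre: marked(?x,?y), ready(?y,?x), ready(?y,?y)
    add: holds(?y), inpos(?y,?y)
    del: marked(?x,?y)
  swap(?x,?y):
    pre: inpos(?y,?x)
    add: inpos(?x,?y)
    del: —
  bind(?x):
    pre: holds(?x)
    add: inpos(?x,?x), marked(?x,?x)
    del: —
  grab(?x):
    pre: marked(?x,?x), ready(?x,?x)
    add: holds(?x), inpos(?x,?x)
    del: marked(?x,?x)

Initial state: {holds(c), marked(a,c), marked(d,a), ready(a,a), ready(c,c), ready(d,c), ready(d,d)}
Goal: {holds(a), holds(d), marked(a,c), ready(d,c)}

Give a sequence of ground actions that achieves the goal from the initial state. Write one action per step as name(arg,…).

1. flip(d)  →  {holds(c), inpos(d,d), marked(a,c), marked(d,a), marked(d,d), ready(a,a), ready(c,c), ready(d,c), ready(d,d)}
2. flip(a)  →  {holds(c), inpos(a,a), inpos(d,d), marked(a,a), marked(a,c), marked(d,a), marked(d,d), ready(a,a), ready(c,c), ready(d,c), ready(d,d)}
3. tag(d,d)  →  {holds(c), holds(d), inpos(a,a), inpos(d,d), marked(a,a), marked(a,c), marked(d,a), ready(a,a), ready(c,c), ready(d,c), ready(d,d)}
4. tag(a,a)  →  {holds(a), holds(c), holds(d), inpos(a,a), inpos(d,d), marked(a,c), marked(d,a), ready(a,a), ready(c,c), ready(d,c), ready(d,d)}

flip(d); flip(a); tag(d,d); tag(a,a)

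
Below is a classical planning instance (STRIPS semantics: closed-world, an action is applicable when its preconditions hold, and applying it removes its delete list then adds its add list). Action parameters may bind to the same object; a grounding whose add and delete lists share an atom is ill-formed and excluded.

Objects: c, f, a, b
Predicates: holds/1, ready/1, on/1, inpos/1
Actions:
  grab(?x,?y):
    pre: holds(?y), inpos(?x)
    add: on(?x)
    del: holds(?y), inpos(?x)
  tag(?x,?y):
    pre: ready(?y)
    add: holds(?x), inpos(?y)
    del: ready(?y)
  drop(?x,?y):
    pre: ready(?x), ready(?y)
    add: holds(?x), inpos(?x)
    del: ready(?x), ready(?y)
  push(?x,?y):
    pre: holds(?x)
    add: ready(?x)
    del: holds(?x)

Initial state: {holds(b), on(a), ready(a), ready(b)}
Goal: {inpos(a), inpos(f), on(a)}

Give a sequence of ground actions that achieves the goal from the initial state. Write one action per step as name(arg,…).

tag(f,a); push(f,c); tag(c,f)

1. tag(f,a)  →  {holds(b), holds(f), inpos(a), on(a), ready(b)}
2. push(f,c)  →  {holds(b), inpos(a), on(a), ready(b), ready(f)}
3. tag(c,f)  →  {holds(b), holds(c), inpos(a), inpos(f), on(a), ready(b)}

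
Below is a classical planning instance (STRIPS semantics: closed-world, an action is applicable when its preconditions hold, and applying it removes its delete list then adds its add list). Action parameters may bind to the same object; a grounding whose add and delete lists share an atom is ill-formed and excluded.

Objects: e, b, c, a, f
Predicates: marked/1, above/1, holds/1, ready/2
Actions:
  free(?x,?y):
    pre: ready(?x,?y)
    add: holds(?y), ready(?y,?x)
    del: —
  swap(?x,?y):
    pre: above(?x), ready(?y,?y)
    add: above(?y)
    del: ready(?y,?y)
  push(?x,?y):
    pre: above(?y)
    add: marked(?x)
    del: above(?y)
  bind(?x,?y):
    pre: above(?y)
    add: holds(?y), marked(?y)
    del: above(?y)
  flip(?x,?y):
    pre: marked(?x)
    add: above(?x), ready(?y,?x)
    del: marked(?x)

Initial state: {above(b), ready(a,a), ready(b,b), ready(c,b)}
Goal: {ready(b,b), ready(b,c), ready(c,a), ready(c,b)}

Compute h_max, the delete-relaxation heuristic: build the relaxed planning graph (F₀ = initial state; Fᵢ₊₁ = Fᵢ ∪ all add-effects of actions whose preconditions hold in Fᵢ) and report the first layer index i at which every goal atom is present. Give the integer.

F0 = init (4 atoms)
F1 = F0 ∪ {above(a), holds(a), holds(b), marked(a), marked(b), marked(c), marked(e), marked(f), ready(b,c)}  (13 atoms)
F2 = F1 ∪ {above(c), above(e), above(f), holds(c), ready(a,b), ready(a,c), ready(a,e), ready(a,f), ready(b,a), ready(b,e), ready(b,f), ready(c,a), ready(c,c), ready(c,e), ready(c,f), ready(e,a), ready(e,b), ready(e,c), ready(e,e), ready(e,f), ready(f,a), ready(f,b), ready(f,c), ready(f,e), ready(f,f)}  (38 atoms)
goal ⊆ F2  ⇒  h_max = 2

2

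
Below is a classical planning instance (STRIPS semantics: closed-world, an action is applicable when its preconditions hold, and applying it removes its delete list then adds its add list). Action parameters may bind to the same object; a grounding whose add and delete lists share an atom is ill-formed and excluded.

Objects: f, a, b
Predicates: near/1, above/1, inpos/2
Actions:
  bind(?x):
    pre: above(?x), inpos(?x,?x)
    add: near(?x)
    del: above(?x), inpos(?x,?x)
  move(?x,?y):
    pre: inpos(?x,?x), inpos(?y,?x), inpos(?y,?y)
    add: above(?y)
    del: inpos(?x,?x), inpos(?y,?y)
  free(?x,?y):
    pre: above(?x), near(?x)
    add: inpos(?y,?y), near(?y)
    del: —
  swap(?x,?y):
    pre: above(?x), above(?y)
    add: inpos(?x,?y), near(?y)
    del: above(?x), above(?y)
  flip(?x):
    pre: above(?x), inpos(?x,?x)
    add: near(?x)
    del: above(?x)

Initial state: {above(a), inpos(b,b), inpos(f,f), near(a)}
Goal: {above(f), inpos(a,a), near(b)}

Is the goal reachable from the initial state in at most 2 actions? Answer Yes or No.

1. move(f,f)  →  {above(a), above(f), inpos(b,b), near(a)}
2. free(a,a)  →  {above(a), above(f), inpos(a,a), inpos(b,b), near(a)}
3. free(a,b)  →  {above(a), above(f), inpos(a,a), inpos(b,b), near(a), near(b)}
optimal plan length = 3; 3 > 2

No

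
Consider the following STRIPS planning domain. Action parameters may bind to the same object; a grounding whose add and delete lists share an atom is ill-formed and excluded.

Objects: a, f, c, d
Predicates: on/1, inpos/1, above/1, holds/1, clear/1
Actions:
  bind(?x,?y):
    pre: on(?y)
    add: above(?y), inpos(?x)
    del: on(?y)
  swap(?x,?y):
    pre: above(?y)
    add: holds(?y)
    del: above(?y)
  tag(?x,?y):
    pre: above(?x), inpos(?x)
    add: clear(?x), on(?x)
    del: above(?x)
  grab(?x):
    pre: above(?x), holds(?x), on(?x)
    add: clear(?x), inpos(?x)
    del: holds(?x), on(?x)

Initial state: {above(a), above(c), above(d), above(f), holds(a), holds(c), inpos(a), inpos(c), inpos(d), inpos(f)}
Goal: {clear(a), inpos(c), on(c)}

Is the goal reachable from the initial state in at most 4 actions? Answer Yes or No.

Yes

1. tag(a,a)  →  {above(c), above(d), above(f), clear(a), holds(a), holds(c), inpos(a), inpos(c), inpos(d), inpos(f), on(a)}
2. tag(c,a)  →  {above(d), above(f), clear(a), clear(c), holds(a), holds(c), inpos(a), inpos(c), inpos(d), inpos(f), on(a), on(c)}
optimal plan length = 2; 2 ≤ 4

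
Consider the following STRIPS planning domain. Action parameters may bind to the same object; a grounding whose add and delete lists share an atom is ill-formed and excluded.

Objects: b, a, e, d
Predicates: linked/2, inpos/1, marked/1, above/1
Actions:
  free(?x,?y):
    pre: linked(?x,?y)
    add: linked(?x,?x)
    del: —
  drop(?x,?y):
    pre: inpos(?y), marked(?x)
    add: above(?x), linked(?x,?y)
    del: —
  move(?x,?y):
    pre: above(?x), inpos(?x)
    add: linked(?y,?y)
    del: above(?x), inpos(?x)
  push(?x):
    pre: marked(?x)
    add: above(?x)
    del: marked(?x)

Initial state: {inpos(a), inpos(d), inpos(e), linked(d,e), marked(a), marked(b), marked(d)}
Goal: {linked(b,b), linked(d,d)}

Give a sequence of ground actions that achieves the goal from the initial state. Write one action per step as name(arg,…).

drop(d,d); move(d,b)

1. drop(d,d)  →  {above(d), inpos(a), inpos(d), inpos(e), linked(d,d), linked(d,e), marked(a), marked(b), marked(d)}
2. move(d,b)  →  {inpos(a), inpos(e), linked(b,b), linked(d,d), linked(d,e), marked(a), marked(b), marked(d)}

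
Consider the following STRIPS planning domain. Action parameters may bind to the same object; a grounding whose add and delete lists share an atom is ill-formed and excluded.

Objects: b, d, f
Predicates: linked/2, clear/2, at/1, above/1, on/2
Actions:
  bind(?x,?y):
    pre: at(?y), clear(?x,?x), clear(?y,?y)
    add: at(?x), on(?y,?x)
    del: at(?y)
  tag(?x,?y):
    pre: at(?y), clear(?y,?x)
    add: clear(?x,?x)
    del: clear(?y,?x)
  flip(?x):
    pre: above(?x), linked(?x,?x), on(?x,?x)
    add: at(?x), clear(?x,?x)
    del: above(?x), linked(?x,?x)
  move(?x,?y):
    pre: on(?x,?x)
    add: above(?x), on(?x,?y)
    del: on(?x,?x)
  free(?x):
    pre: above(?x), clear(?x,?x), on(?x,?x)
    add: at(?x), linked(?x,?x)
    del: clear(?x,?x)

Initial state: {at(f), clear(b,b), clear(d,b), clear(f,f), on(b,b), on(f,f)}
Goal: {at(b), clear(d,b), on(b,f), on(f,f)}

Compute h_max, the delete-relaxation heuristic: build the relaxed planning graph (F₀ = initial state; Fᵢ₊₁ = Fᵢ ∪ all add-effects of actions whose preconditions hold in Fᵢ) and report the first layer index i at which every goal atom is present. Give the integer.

F0 = init (6 atoms)
F1 = F0 ∪ {above(b), above(f), at(b), on(b,d), on(b,f), on(f,b), on(f,d)}  (13 atoms)
goal ⊆ F1  ⇒  h_max = 1

1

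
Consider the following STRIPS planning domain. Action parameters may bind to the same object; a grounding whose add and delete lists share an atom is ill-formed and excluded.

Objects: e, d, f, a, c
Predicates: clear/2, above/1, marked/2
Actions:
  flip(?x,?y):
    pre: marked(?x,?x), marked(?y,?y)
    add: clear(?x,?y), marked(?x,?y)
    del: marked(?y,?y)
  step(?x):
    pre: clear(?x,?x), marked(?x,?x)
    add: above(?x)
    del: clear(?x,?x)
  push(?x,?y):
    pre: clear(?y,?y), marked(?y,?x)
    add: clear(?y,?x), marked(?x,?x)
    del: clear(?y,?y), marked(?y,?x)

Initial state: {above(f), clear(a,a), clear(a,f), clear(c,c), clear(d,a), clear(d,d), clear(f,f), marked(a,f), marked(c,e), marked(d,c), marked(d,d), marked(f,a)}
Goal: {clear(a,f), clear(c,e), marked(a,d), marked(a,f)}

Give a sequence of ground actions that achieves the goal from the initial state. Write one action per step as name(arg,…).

push(e,c); push(a,f); flip(a,d)

1. push(e,c)  →  {above(f), clear(a,a), clear(a,f), clear(c,e), clear(d,a), clear(d,d), clear(f,f), marked(a,f), marked(d,c), marked(d,d), marked(e,e), marked(f,a)}
2. push(a,f)  →  {above(f), clear(a,a), clear(a,f), clear(c,e), clear(d,a), clear(d,d), clear(f,a), marked(a,a), marked(a,f), marked(d,c), marked(d,d), marked(e,e)}
3. flip(a,d)  →  {above(f), clear(a,a), clear(a,d), clear(a,f), clear(c,e), clear(d,a), clear(d,d), clear(f,a), marked(a,a), marked(a,d), marked(a,f), marked(d,c), marked(e,e)}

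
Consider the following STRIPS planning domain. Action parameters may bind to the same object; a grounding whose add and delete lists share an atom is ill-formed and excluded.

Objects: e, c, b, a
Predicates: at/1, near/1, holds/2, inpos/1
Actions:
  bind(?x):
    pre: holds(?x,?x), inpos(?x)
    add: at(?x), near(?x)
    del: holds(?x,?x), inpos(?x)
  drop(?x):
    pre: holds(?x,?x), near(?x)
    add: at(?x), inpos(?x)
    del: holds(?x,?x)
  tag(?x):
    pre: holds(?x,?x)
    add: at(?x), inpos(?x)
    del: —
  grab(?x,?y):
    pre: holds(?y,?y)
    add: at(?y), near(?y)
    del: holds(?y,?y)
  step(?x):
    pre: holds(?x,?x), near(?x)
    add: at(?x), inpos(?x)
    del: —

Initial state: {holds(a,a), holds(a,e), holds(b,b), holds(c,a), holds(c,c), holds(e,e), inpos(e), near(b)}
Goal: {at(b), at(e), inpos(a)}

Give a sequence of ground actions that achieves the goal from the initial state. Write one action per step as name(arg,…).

bind(e); drop(b); tag(a)

1. bind(e)  →  {at(e), holds(a,a), holds(a,e), holds(b,b), holds(c,a), holds(c,c), near(b), near(e)}
2. drop(b)  →  {at(b), at(e), holds(a,a), holds(a,e), holds(c,a), holds(c,c), inpos(b), near(b), near(e)}
3. tag(a)  →  {at(a), at(b), at(e), holds(a,a), holds(a,e), holds(c,a), holds(c,c), inpos(a), inpos(b), near(b), near(e)}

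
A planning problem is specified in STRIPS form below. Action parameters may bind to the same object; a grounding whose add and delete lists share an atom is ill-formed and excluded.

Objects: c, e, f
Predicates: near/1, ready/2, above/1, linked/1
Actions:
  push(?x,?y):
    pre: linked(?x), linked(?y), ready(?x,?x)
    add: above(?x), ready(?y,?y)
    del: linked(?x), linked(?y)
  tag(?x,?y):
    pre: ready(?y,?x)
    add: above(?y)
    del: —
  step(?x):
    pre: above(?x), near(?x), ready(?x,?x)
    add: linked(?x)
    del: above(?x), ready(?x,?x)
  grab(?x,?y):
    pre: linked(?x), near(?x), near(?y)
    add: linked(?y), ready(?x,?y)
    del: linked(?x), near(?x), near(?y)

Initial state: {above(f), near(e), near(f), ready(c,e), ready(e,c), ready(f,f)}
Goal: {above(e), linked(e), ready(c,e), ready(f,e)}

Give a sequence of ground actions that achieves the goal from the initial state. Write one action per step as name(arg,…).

tag(c,e); step(f); grab(f,e)

1. tag(c,e)  →  {above(e), above(f), near(e), near(f), ready(c,e), ready(e,c), ready(f,f)}
2. step(f)  →  {above(e), linked(f), near(e), near(f), ready(c,e), ready(e,c)}
3. grab(f,e)  →  {above(e), linked(e), ready(c,e), ready(e,c), ready(f,e)}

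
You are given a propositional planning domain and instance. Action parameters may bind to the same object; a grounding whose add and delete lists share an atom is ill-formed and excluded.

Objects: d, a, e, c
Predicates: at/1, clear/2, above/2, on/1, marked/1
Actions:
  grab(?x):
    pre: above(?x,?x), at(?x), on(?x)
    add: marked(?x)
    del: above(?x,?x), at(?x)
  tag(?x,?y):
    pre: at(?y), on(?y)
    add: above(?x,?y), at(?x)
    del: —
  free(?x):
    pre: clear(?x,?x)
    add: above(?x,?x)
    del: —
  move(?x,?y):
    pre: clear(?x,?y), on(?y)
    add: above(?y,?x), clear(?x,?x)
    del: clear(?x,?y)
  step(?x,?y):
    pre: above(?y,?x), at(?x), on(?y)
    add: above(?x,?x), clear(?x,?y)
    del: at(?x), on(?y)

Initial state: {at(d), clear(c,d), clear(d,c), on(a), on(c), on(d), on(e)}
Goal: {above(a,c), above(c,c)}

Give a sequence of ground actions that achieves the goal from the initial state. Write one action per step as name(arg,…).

1. tag(c,d)  →  {above(c,d), at(c), at(d), clear(c,d), clear(d,c), on(a), on(c), on(d), on(e)}
2. tag(a,c)  →  {above(a,c), above(c,d), at(a), at(c), at(d), clear(c,d), clear(d,c), on(a), on(c), on(d), on(e)}
3. tag(c,c)  →  {above(a,c), above(c,c), above(c,d), at(a), at(c), at(d), clear(c,d), clear(d,c), on(a), on(c), on(d), on(e)}

tag(c,d); tag(a,c); tag(c,c)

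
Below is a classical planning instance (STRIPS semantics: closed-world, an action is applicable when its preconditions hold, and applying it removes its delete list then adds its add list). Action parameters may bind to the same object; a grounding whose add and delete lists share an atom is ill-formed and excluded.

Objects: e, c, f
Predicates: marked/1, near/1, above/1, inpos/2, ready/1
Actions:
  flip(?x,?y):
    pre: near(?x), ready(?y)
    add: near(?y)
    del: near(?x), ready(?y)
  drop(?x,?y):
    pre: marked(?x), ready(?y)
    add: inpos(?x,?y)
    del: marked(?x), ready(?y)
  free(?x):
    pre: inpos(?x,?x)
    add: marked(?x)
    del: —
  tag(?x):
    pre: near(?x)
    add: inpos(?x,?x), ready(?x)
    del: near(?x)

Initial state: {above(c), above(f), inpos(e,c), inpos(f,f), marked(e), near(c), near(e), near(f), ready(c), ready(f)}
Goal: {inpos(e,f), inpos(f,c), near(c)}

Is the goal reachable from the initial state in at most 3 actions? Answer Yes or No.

Yes

1. drop(e,f)  →  {above(c), above(f), inpos(e,c), inpos(e,f), inpos(f,f), near(c), near(e), near(f), ready(c)}
2. free(f)  →  {above(c), above(f), inpos(e,c), inpos(e,f), inpos(f,f), marked(f), near(c), near(e), near(f), ready(c)}
3. drop(f,c)  →  {above(c), above(f), inpos(e,c), inpos(e,f), inpos(f,c), inpos(f,f), near(c), near(e), near(f)}
optimal plan length = 3; 3 ≤ 3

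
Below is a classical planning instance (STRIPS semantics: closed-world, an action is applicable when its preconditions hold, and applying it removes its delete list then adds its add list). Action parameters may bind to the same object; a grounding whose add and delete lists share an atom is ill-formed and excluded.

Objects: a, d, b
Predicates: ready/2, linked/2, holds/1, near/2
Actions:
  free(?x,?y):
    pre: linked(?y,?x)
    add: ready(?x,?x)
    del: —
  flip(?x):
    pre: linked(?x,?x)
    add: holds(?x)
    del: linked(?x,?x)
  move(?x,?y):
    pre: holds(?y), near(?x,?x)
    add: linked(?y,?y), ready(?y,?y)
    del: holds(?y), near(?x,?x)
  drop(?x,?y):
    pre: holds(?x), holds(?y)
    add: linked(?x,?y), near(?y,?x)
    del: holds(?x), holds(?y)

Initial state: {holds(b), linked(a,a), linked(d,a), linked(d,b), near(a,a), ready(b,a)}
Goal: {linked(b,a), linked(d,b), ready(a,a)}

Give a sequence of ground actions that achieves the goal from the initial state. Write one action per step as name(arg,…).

1. free(a,a)  →  {holds(b), linked(a,a), linked(d,a), linked(d,b), near(a,a), ready(a,a), ready(b,a)}
2. flip(a)  →  {holds(a), holds(b), linked(d,a), linked(d,b), near(a,a), ready(a,a), ready(b,a)}
3. drop(b,a)  →  {linked(b,a), linked(d,a), linked(d,b), near(a,a), near(a,b), ready(a,a), ready(b,a)}

free(a,a); flip(a); drop(b,a)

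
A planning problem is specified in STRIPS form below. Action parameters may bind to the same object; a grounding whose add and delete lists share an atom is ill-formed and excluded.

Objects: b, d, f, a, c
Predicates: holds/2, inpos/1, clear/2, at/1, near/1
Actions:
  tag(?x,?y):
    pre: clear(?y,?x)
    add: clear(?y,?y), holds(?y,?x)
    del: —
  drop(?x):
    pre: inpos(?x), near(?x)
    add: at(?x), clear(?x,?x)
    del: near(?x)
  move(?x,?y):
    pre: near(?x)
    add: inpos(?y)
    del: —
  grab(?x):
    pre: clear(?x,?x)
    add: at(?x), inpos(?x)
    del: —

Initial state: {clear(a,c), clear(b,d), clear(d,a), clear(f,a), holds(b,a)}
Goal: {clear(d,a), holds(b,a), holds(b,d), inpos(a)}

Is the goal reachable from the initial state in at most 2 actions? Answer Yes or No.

No

1. tag(d,b)  →  {clear(a,c), clear(b,b), clear(b,d), clear(d,a), clear(f,a), holds(b,a), holds(b,d)}
2. tag(c,a)  →  {clear(a,a), clear(a,c), clear(b,b), clear(b,d), clear(d,a), clear(f,a), holds(a,c), holds(b,a), holds(b,d)}
3. grab(a)  →  {at(a), clear(a,a), clear(a,c), clear(b,b), clear(b,d), clear(d,a), clear(f,a), holds(a,c), holds(b,a), holds(b,d), inpos(a)}
optimal plan length = 3; 3 > 2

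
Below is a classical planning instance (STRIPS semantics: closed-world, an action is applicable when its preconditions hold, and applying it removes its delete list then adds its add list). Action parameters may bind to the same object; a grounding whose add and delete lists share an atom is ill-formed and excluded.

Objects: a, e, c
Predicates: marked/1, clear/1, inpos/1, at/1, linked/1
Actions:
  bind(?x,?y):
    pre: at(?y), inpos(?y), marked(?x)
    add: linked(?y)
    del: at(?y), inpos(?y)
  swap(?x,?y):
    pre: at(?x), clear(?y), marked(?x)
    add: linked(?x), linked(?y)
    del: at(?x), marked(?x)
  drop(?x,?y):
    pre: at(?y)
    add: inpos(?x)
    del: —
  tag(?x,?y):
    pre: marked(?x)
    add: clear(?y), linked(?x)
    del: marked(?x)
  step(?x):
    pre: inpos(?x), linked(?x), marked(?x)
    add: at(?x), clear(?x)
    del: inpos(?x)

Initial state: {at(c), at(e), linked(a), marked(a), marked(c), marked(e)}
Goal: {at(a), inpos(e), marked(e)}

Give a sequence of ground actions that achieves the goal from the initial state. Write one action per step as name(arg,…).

drop(a,e); drop(e,e); step(a)

1. drop(a,e)  →  {at(c), at(e), inpos(a), linked(a), marked(a), marked(c), marked(e)}
2. drop(e,e)  →  {at(c), at(e), inpos(a), inpos(e), linked(a), marked(a), marked(c), marked(e)}
3. step(a)  →  {at(a), at(c), at(e), clear(a), inpos(e), linked(a), marked(a), marked(c), marked(e)}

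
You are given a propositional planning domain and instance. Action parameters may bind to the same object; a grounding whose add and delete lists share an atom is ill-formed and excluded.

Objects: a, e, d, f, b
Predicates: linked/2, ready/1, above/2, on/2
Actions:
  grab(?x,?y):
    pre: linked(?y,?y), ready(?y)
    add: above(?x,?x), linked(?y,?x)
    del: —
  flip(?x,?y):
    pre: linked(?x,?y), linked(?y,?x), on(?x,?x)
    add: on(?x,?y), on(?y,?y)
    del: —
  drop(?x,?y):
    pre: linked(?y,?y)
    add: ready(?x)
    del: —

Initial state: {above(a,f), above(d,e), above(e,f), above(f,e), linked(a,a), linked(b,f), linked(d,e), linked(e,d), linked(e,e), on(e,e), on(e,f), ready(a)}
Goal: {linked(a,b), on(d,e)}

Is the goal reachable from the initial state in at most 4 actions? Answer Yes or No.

Yes

1. grab(b,a)  →  {above(a,f), above(b,b), above(d,e), above(e,f), above(f,e), linked(a,a), linked(a,b), linked(b,f), linked(d,e), linked(e,d), linked(e,e), on(e,e), on(e,f), ready(a)}
2. flip(e,d)  →  {above(a,f), above(b,b), above(d,e), above(e,f), above(f,e), linked(a,a), linked(a,b), linked(b,f), linked(d,e), linked(e,d), linked(e,e), on(d,d), on(e,d), on(e,e), on(e,f), ready(a)}
3. flip(d,e)  →  {above(a,f), above(b,b), above(d,e), above(e,f), above(f,e), linked(a,a), linked(a,b), linked(b,f), linked(d,e), linked(e,d), linked(e,e), on(d,d), on(d,e), on(e,d), on(e,e), on(e,f), ready(a)}
optimal plan length = 3; 3 ≤ 4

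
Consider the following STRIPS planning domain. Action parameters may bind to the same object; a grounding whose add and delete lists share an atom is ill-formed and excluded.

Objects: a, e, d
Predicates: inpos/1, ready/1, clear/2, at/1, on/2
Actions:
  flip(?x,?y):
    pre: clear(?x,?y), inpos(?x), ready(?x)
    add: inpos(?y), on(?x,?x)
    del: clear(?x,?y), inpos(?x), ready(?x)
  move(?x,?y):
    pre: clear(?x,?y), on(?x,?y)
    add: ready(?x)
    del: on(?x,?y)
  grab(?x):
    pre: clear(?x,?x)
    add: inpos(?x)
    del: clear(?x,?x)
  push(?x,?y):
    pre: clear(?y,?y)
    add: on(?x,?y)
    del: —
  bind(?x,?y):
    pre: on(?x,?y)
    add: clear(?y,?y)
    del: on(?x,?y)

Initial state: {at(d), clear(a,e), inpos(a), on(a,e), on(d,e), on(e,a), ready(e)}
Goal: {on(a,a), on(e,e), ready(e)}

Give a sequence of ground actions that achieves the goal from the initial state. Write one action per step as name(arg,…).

1. move(a,e)  →  {at(d), clear(a,e), inpos(a), on(d,e), on(e,a), ready(a), ready(e)}
2. flip(a,e)  →  {at(d), inpos(e), on(a,a), on(d,e), on(e,a), ready(e)}
3. bind(d,e)  →  {at(d), clear(e,e), inpos(e), on(a,a), on(e,a), ready(e)}
4. push(e,e)  →  {at(d), clear(e,e), inpos(e), on(a,a), on(e,a), on(e,e), ready(e)}

move(a,e); flip(a,e); bind(d,e); push(e,e)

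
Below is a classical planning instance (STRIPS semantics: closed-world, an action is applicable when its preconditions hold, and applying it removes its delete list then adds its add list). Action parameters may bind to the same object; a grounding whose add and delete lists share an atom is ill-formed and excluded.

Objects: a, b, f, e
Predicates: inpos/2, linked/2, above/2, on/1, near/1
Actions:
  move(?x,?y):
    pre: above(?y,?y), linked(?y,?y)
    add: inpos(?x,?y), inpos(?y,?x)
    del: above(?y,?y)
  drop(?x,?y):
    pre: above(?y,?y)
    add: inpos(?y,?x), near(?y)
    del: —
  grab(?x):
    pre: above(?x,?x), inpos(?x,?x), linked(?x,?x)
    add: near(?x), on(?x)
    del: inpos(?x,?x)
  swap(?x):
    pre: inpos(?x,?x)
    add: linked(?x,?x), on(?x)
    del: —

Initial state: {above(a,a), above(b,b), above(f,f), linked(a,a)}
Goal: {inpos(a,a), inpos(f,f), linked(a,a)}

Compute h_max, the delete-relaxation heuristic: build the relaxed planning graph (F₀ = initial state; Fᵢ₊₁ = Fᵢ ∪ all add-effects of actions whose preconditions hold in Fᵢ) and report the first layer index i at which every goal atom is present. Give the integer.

F0 = init (4 atoms)
F1 = F0 ∪ {inpos(a,a), inpos(a,b), inpos(a,e), inpos(a,f), inpos(b,a), inpos(b,b), inpos(b,e), inpos(b,f), inpos(e,a), inpos(f,a), inpos(f,b), inpos(f,e), inpos(f,f), near(a), near(b), near(f)}  (20 atoms)
goal ⊆ F1  ⇒  h_max = 1

1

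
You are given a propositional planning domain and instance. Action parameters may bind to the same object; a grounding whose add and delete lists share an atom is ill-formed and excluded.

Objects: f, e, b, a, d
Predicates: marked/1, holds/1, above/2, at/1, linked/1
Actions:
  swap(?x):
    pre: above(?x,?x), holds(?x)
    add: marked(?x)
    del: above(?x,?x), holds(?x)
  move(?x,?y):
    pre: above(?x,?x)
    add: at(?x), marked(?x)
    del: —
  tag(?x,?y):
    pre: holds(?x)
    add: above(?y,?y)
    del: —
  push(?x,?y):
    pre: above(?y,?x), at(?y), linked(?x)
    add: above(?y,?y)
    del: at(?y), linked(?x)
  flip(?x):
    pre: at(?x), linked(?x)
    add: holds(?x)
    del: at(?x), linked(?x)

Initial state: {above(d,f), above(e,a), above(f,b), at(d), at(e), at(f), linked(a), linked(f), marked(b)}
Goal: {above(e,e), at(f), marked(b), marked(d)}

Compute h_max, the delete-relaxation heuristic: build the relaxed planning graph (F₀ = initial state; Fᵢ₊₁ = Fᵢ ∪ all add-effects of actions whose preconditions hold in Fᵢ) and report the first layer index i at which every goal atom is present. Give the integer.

F0 = init (9 atoms)
F1 = F0 ∪ {above(d,d), above(e,e), holds(f)}  (12 atoms)
F2 = F1 ∪ {above(a,a), above(b,b), above(f,f), marked(d), marked(e)}  (17 atoms)
goal ⊆ F2  ⇒  h_max = 2

2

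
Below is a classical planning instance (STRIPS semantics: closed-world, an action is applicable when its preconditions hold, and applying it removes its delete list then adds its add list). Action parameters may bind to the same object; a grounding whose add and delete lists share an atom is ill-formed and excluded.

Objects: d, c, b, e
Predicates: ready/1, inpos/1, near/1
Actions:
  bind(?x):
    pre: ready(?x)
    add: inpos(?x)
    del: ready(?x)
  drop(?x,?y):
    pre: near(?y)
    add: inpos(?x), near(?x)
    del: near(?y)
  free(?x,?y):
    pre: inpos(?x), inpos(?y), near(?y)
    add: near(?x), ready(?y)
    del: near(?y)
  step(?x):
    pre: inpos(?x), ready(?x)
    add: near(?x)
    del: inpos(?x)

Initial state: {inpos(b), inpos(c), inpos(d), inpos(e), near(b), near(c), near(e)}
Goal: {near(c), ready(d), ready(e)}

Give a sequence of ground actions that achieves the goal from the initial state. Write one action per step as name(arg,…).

1. free(d,e)  →  {inpos(b), inpos(c), inpos(d), inpos(e), near(b), near(c), near(d), ready(e)}
2. free(c,d)  →  {inpos(b), inpos(c), inpos(d), inpos(e), near(b), near(c), ready(d), ready(e)}

free(d,e); free(c,d)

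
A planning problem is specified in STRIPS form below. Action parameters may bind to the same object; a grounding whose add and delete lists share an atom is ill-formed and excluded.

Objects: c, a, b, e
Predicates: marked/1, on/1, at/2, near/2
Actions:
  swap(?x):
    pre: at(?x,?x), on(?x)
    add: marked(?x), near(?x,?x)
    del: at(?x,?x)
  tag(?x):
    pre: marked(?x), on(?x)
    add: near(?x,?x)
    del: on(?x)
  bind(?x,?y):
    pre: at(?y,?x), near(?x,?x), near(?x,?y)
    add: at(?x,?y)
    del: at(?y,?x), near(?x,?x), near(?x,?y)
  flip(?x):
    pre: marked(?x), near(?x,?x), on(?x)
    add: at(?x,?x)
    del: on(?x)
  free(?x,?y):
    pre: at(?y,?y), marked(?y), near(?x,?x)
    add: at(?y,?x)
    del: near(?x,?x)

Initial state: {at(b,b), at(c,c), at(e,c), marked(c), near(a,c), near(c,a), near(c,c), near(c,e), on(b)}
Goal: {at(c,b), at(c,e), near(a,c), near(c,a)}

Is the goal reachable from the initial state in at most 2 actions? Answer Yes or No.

1. swap(b)  →  {at(c,c), at(e,c), marked(b), marked(c), near(a,c), near(b,b), near(c,a), near(c,c), near(c,e), on(b)}
2. bind(c,e)  →  {at(c,c), at(c,e), marked(b), marked(c), near(a,c), near(b,b), near(c,a), on(b)}
3. free(b,c)  →  {at(c,b), at(c,c), at(c,e), marked(b), marked(c), near(a,c), near(c,a), on(b)}
optimal plan length = 3; 3 > 2

No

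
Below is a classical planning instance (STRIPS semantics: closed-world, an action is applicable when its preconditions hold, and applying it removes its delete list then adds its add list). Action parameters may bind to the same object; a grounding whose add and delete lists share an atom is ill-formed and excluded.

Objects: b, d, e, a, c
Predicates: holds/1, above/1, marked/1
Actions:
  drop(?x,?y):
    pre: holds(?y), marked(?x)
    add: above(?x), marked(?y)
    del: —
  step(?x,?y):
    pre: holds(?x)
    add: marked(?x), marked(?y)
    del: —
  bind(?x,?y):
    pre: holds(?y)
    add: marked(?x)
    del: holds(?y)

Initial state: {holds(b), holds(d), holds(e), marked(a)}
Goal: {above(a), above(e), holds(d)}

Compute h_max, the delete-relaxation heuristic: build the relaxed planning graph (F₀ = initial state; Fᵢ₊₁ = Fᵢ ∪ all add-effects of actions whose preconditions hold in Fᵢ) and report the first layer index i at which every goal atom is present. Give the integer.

2

F0 = init (4 atoms)
F1 = F0 ∪ {above(a), marked(b), marked(c), marked(d), marked(e)}  (9 atoms)
F2 = F1 ∪ {above(b), above(c), above(d), above(e)}  (13 atoms)
goal ⊆ F2  ⇒  h_max = 2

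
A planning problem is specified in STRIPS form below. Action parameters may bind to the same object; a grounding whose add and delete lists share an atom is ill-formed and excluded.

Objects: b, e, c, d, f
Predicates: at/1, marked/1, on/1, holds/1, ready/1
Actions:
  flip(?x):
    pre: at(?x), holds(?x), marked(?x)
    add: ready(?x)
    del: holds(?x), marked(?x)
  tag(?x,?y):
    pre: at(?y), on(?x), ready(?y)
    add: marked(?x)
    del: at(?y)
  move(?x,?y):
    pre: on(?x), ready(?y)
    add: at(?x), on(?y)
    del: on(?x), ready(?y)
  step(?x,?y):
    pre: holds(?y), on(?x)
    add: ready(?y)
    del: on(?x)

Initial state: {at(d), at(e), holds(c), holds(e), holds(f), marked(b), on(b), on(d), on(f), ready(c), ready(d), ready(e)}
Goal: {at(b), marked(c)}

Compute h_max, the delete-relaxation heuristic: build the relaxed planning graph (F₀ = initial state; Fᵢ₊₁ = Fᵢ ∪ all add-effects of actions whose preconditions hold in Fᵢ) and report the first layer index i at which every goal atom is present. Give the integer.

F0 = init (12 atoms)
F1 = F0 ∪ {at(b), at(f), marked(d), marked(f), on(c), on(e), ready(f)}  (19 atoms)
F2 = F1 ∪ {at(c), marked(c), marked(e)}  (22 atoms)
goal ⊆ F2  ⇒  h_max = 2

2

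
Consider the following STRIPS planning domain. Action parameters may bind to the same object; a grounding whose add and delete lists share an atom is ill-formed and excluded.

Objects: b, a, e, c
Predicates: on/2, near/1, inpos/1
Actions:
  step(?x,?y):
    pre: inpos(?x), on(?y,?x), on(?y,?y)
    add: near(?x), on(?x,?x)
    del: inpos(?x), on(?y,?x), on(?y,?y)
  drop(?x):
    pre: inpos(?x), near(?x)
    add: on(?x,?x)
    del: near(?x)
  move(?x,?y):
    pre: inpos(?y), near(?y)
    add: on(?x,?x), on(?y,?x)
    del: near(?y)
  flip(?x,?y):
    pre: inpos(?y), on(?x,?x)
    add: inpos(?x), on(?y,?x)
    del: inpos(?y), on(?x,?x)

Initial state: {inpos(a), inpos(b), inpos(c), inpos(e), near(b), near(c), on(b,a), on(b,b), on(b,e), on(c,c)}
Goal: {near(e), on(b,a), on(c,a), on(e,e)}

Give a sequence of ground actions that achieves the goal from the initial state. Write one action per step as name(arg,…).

1. step(e,b)  →  {inpos(a), inpos(b), inpos(c), near(b), near(c), near(e), on(b,a), on(c,c), on(e,e)}
2. move(a,c)  →  {inpos(a), inpos(b), inpos(c), near(b), near(e), on(a,a), on(b,a), on(c,a), on(c,c), on(e,e)}

step(e,b); move(a,c)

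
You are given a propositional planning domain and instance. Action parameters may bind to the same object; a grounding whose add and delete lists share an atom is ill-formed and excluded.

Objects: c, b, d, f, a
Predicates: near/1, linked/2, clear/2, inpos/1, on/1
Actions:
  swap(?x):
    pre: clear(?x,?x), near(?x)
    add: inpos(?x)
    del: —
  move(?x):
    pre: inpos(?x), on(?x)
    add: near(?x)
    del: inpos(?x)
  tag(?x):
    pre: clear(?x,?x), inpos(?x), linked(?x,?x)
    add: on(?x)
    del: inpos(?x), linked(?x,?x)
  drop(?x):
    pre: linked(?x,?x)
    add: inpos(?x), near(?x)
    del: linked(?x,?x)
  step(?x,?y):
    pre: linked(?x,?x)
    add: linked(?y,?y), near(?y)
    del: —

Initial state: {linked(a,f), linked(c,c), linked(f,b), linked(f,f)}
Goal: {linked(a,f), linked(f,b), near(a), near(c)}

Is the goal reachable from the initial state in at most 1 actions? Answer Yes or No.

No

1. drop(c)  →  {inpos(c), linked(a,f), linked(f,b), linked(f,f), near(c)}
2. step(f,a)  →  {inpos(c), linked(a,a), linked(a,f), linked(f,b), linked(f,f), near(a), near(c)}
optimal plan length = 2; 2 > 1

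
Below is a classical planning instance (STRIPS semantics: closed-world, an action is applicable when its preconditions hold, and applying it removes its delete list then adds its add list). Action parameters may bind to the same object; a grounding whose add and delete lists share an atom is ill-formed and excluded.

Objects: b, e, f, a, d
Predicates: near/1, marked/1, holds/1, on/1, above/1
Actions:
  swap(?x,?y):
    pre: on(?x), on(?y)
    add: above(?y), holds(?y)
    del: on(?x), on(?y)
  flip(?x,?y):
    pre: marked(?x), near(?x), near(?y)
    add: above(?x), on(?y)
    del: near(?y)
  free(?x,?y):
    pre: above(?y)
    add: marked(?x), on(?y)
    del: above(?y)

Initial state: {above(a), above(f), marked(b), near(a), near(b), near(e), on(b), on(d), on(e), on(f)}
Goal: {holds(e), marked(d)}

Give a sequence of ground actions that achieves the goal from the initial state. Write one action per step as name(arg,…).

swap(b,e); free(d,e)

1. swap(b,e)  →  {above(a), above(e), above(f), holds(e), marked(b), near(a), near(b), near(e), on(d), on(f)}
2. free(d,e)  →  {above(a), above(f), holds(e), marked(b), marked(d), near(a), near(b), near(e), on(d), on(e), on(f)}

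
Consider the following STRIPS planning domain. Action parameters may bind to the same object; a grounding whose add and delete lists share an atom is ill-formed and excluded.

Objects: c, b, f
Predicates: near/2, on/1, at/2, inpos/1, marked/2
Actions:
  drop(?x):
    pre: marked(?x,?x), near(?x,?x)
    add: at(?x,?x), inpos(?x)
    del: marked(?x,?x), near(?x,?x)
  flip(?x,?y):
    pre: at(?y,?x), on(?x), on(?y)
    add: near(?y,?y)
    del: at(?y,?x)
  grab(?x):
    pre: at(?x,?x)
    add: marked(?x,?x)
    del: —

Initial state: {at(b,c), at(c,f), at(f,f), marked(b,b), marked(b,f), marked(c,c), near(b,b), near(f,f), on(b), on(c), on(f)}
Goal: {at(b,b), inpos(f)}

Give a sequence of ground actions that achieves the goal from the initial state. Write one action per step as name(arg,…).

1. drop(b)  →  {at(b,b), at(b,c), at(c,f), at(f,f), inpos(b), marked(b,f), marked(c,c), near(f,f), on(b), on(c), on(f)}
2. grab(f)  →  {at(b,b), at(b,c), at(c,f), at(f,f), inpos(b), marked(b,f), marked(c,c), marked(f,f), near(f,f), on(b), on(c), on(f)}
3. drop(f)  →  {at(b,b), at(b,c), at(c,f), at(f,f), inpos(b), inpos(f), marked(b,f), marked(c,c), on(b), on(c), on(f)}

drop(b); grab(f); drop(f)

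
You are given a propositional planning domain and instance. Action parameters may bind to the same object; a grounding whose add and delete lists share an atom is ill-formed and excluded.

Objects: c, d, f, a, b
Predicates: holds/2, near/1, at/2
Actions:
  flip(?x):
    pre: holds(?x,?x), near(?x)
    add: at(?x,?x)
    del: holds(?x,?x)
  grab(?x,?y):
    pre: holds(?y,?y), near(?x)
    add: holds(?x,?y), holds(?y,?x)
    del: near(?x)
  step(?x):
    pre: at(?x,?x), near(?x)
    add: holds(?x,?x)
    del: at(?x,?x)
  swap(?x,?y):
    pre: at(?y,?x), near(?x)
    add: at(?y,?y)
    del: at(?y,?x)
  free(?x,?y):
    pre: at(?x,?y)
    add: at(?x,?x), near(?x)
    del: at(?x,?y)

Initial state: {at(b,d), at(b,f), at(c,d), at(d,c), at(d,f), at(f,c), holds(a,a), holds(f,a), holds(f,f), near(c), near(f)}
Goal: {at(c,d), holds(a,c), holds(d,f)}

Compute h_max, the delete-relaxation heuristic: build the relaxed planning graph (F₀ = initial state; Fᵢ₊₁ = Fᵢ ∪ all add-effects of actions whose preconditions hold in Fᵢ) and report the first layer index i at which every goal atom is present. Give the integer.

2

F0 = init (11 atoms)
F1 = F0 ∪ {at(b,b), at(c,c), at(d,d), at(f,f), holds(a,c), holds(a,f), holds(c,a), holds(c,f), holds(f,c), near(b), near(d)}  (22 atoms)
F2 = F1 ∪ {holds(a,b), holds(a,d), holds(b,a), holds(b,b), holds(b,f), holds(c,c), holds(d,a), holds(d,d), holds(d,f), holds(f,b), holds(f,d)}  (33 atoms)
goal ⊆ F2  ⇒  h_max = 2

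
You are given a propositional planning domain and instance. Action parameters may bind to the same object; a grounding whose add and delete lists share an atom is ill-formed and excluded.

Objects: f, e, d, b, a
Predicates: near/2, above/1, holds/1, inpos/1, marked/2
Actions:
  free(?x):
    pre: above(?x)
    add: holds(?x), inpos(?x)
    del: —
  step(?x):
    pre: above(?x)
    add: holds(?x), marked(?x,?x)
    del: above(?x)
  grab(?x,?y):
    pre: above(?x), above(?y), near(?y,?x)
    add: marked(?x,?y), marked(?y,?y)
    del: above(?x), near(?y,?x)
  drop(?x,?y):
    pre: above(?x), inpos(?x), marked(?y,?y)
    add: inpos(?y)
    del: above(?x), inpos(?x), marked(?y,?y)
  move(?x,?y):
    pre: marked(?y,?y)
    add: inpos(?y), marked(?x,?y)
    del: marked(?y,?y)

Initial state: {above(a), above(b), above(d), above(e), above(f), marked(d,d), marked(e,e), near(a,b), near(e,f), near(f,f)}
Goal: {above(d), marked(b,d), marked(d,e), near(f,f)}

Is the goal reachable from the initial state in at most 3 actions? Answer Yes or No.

Yes

1. move(d,e)  →  {above(a), above(b), above(d), above(e), above(f), inpos(e), marked(d,d), marked(d,e), near(a,b), near(e,f), near(f,f)}
2. move(b,d)  →  {above(a), above(b), above(d), above(e), above(f), inpos(d), inpos(e), marked(b,d), marked(d,e), near(a,b), near(e,f), near(f,f)}
optimal plan length = 2; 2 ≤ 3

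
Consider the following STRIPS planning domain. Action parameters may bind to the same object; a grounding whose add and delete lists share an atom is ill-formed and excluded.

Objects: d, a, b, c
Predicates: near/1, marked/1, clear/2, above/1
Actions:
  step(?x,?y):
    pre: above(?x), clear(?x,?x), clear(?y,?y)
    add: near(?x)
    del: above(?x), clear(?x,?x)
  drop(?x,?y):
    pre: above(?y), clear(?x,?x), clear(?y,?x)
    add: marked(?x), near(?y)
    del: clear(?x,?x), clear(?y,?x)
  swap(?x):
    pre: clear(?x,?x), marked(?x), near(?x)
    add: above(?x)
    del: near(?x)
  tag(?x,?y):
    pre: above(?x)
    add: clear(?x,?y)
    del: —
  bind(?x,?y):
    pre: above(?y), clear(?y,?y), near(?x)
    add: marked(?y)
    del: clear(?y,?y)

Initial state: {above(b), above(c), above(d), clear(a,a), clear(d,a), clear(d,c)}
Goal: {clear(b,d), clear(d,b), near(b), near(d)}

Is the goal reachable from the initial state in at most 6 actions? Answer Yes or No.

1. drop(a,d)  →  {above(b), above(c), above(d), clear(d,c), marked(a), near(d)}
2. tag(d,b)  →  {above(b), above(c), above(d), clear(d,b), clear(d,c), marked(a), near(d)}
3. tag(b,d)  →  {above(b), above(c), above(d), clear(b,d), clear(d,b), clear(d,c), marked(a), near(d)}
4. tag(b,b)  →  {above(b), above(c), above(d), clear(b,b), clear(b,d), clear(d,b), clear(d,c), marked(a), near(d)}
5. step(b,b)  →  {above(c), above(d), clear(b,d), clear(d,b), clear(d,c), marked(a), near(b), near(d)}
optimal plan length = 5; 5 ≤ 6

Yes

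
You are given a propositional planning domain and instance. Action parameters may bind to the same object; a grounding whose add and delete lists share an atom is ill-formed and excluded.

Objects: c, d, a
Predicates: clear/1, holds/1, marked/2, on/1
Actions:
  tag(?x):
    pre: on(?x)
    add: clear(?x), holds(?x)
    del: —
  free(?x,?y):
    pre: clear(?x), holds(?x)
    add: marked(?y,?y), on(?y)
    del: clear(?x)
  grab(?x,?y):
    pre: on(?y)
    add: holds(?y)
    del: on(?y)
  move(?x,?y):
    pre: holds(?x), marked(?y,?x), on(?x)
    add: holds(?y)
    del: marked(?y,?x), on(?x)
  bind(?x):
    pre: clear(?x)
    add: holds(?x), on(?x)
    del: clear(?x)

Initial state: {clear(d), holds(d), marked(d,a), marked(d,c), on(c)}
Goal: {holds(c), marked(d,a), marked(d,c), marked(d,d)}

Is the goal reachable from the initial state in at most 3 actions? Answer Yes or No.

1. tag(c)  →  {clear(c), clear(d), holds(c), holds(d), marked(d,a), marked(d,c), on(c)}
2. free(c,d)  →  {clear(d), holds(c), holds(d), marked(d,a), marked(d,c), marked(d,d), on(c), on(d)}
optimal plan length = 2; 2 ≤ 3

Yes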